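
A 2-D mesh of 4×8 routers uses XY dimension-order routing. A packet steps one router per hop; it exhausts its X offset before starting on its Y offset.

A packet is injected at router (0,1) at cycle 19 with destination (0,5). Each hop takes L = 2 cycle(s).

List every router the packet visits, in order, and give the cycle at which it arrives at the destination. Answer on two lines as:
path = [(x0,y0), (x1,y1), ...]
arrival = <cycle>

path = [(0,1), (0,2), (0,3), (0,4), (0,5)]
arrival = 27

  0. router=(0,1) cycle=19 (inject)
  1. router=(0,2) cycle=21 dir=N
  2. router=(0,3) cycle=23 dir=N
  3. router=(0,4) cycle=25 dir=N
  4. router=(0,5) cycle=27 dir=N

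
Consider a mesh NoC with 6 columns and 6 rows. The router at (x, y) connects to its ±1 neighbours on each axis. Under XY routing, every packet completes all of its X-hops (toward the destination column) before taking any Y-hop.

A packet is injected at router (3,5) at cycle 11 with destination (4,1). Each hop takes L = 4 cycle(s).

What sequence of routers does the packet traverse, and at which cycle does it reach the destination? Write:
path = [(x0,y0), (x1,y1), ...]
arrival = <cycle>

t=11: at (3,5)
t=15: at (4,5) after E
t=19: at (4,4) after S
t=23: at (4,3) after S
t=27: at (4,2) after S
t=31: at (4,1) after S

path = [(3,5), (4,5), (4,4), (4,3), (4,2), (4,1)]
arrival = 31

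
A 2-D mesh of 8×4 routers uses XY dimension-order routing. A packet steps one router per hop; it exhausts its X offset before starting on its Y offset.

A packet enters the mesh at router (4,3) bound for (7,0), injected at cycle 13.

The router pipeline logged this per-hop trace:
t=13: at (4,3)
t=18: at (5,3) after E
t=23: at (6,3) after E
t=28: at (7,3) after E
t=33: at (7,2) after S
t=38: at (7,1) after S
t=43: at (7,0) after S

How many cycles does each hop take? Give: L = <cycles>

L = 5

From hop 0 (13) to hop 1 (18): +5 cycles.
Each hop adds L, hence L = 5.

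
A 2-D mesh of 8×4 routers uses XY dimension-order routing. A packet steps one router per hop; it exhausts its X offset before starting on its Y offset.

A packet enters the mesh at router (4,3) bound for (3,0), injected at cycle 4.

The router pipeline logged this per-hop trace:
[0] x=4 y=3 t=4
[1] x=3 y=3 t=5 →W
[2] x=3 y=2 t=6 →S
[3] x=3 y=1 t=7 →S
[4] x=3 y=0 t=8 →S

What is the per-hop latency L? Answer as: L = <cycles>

Δcyc across hop 0→1: 5 − 4 = 1.
That increment is L by definition: L = 1.

L = 1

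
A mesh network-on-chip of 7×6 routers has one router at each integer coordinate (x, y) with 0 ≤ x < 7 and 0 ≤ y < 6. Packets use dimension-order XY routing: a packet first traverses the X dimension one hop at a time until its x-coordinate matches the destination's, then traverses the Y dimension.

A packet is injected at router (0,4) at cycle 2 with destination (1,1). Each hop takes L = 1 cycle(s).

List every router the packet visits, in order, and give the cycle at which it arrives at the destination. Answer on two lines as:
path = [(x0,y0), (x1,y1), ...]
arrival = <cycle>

hop 0: (0,4) @ cyc 2
hop 1: (1,4) @ cyc 3  [E]
hop 2: (1,3) @ cyc 4  [S]
hop 3: (1,2) @ cyc 5  [S]
hop 4: (1,1) @ cyc 6  [S]

path = [(0,4), (1,4), (1,3), (1,2), (1,1)]
arrival = 6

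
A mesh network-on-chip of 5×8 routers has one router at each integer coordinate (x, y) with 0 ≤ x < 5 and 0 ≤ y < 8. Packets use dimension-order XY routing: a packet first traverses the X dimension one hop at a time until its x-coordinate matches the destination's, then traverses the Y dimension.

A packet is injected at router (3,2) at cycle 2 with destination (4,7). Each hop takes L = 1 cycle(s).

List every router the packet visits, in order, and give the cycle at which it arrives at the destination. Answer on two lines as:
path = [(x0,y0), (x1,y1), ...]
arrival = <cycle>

path = [(3,2), (4,2), (4,3), (4,4), (4,5), (4,6), (4,7)]
arrival = 8

hop 0: (3,2) @ cyc 2
hop 1: (4,2) @ cyc 3  [E]
hop 2: (4,3) @ cyc 4  [N]
hop 3: (4,4) @ cyc 5  [N]
hop 4: (4,5) @ cyc 6  [N]
hop 5: (4,6) @ cyc 7  [N]
hop 6: (4,7) @ cyc 8  [N]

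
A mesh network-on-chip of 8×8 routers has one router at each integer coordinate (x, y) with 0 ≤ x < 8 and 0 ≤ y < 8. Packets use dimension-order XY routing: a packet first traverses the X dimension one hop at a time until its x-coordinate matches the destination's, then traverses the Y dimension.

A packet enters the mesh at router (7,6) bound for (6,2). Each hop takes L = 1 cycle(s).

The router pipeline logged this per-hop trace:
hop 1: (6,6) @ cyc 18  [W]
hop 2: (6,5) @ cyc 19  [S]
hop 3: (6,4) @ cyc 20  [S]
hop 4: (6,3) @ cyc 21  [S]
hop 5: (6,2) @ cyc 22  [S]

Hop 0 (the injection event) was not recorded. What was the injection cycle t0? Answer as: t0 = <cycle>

At hop 1 the cycle is 18; in general cyc_k = t0 + kL.
t0 = cyc[1] − L = 18 − 1 = 17.

t0 = 17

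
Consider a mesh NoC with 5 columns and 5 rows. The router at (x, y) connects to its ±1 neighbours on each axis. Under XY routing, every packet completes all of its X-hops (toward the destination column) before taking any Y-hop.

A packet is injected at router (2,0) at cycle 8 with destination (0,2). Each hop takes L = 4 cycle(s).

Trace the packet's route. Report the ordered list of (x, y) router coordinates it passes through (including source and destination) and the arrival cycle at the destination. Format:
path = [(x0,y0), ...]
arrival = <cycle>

path = [(2,0), (1,0), (0,0), (0,1), (0,2)]
arrival = 24

t=8: at (2,0)
t=12: at (1,0) after W
t=16: at (0,0) after W
t=20: at (0,1) after N
t=24: at (0,2) after N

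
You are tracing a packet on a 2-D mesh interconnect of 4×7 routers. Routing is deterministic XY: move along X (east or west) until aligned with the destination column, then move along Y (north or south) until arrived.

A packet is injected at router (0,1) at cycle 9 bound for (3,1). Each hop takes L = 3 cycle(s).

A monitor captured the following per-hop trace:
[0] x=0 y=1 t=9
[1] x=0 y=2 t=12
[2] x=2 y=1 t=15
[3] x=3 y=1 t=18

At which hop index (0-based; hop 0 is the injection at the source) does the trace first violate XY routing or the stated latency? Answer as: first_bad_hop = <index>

check 1→ d=(0,1) cyc+3: BAD: Y-move but x=0≠3

first_bad_hop = 1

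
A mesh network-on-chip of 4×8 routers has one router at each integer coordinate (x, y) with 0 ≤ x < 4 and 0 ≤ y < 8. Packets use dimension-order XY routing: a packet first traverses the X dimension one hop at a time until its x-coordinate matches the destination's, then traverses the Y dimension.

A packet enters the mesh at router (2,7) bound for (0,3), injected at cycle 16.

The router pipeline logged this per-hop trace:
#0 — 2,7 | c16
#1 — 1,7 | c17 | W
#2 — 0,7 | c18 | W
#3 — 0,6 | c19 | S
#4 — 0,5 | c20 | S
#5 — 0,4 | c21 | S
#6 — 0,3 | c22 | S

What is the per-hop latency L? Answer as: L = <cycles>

L = 1

Between hops 0 and 1 the cycle counter advances 17 − 16 = 1.
Per-hop latency L = Δcyc = 1.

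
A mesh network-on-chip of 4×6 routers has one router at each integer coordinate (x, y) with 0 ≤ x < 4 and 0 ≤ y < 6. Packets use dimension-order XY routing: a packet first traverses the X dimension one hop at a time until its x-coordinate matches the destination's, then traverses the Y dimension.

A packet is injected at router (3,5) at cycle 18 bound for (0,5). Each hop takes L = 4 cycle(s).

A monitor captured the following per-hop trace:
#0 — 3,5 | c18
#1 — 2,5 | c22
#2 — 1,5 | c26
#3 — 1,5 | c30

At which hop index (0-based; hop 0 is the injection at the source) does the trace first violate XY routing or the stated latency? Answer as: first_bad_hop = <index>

first_bad_hop = 3

hop 1: step (-1,+0), +4 cyc — ok
hop 2: step (-1,+0), +4 cyc — ok
hop 3: step (+0,+0), +4 cyc — BAD: non-unit step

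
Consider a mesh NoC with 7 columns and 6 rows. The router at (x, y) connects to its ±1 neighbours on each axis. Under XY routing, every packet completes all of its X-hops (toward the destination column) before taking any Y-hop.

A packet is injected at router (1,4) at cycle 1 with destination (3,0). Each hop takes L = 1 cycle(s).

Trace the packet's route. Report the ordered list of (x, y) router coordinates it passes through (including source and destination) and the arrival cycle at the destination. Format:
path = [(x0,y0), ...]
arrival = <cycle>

hop 0: (1,4) @ cyc 1
hop 1: (2,4) @ cyc 2  [E]
hop 2: (3,4) @ cyc 3  [E]
hop 3: (3,3) @ cyc 4  [S]
hop 4: (3,2) @ cyc 5  [S]
hop 5: (3,1) @ cyc 6  [S]
hop 6: (3,0) @ cyc 7  [S]

path = [(1,4), (2,4), (3,4), (3,3), (3,2), (3,1), (3,0)]
arrival = 7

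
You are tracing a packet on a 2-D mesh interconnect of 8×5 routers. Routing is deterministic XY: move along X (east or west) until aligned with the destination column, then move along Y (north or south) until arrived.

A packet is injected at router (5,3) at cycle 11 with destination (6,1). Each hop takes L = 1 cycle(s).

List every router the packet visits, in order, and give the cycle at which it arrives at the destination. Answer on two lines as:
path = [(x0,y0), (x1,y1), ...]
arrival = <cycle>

  0. router=(5,3) cycle=11 (inject)
  1. router=(6,3) cycle=12 dir=E
  2. router=(6,2) cycle=13 dir=S
  3. router=(6,1) cycle=14 dir=S

path = [(5,3), (6,3), (6,2), (6,1)]
arrival = 14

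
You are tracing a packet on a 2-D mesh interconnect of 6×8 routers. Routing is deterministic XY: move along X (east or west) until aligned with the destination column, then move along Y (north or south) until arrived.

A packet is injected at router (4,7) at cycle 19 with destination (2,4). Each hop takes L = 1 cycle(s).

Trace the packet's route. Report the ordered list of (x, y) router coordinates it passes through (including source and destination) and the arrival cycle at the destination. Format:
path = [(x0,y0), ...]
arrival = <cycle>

src (4,7)  cyc=19
W→(3,7)  cyc=20
W→(2,7)  cyc=21
S→(2,6)  cyc=22
S→(2,5)  cyc=23
S→(2,4)  cyc=24

path = [(4,7), (3,7), (2,7), (2,6), (2,5), (2,4)]
arrival = 24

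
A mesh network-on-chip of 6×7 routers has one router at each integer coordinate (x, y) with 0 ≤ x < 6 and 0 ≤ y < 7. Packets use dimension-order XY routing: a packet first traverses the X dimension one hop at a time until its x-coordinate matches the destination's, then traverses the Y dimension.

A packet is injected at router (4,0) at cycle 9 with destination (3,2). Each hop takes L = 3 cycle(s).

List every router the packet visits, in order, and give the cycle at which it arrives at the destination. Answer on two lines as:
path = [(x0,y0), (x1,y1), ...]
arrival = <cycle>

#0 — 4,0 | c9
#1 — 3,0 | c12 | W
#2 — 3,1 | c15 | N
#3 — 3,2 | c18 | N

path = [(4,0), (3,0), (3,1), (3,2)]
arrival = 18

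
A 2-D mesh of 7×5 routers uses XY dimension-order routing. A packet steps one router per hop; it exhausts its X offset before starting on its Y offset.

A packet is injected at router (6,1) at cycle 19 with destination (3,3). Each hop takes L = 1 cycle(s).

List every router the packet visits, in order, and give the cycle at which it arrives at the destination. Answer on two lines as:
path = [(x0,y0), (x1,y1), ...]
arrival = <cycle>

hop 0: (6,1) @ cyc 19
hop 1: (5,1) @ cyc 20  [W]
hop 2: (4,1) @ cyc 21  [W]
hop 3: (3,1) @ cyc 22  [W]
hop 4: (3,2) @ cyc 23  [N]
hop 5: (3,3) @ cyc 24  [N]

path = [(6,1), (5,1), (4,1), (3,1), (3,2), (3,3)]
arrival = 24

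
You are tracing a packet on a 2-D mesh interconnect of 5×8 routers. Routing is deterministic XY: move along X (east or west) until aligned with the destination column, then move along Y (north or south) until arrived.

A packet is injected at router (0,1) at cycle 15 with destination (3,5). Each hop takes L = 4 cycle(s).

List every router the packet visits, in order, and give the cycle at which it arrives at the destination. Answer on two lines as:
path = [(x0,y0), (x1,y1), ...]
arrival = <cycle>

path = [(0,1), (1,1), (2,1), (3,1), (3,2), (3,3), (3,4), (3,5)]
arrival = 43

  0. router=(0,1) cycle=15 (inject)
  1. router=(1,1) cycle=19 dir=E
  2. router=(2,1) cycle=23 dir=E
  3. router=(3,1) cycle=27 dir=E
  4. router=(3,2) cycle=31 dir=N
  5. router=(3,3) cycle=35 dir=N
  6. router=(3,4) cycle=39 dir=N
  7. router=(3,5) cycle=43 dir=N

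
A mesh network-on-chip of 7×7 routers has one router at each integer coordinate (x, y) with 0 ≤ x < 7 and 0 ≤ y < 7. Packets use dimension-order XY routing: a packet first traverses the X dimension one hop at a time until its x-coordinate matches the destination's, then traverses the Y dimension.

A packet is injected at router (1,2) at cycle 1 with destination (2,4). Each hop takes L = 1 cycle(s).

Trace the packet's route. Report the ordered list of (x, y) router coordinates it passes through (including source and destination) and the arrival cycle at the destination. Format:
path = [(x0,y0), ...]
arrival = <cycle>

hop 0: (1,2) @ cyc 1
hop 1: (2,2) @ cyc 2  [E]
hop 2: (2,3) @ cyc 3  [N]
hop 3: (2,4) @ cyc 4  [N]

path = [(1,2), (2,2), (2,3), (2,4)]
arrival = 4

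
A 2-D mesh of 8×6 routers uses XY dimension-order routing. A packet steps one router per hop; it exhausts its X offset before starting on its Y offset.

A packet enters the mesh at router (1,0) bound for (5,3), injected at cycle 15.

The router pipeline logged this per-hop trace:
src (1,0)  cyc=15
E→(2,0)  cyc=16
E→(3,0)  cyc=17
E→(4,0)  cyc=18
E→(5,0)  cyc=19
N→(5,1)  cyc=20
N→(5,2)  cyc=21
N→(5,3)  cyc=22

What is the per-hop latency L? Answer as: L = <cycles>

From hop 0 (15) to hop 1 (16): +1 cycles.
Per-hop latency L = Δcyc = 1.

L = 1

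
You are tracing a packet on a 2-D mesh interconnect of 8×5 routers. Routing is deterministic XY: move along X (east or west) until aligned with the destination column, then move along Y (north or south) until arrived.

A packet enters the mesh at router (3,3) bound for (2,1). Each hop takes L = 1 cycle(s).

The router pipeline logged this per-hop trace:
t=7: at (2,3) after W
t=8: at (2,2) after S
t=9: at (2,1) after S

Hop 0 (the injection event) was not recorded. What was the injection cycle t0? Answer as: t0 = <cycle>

t0 = 6

The first recorded entry is hop 1 at cycle 7.
Subtract one hop: t0 = 7 − 1 = 6.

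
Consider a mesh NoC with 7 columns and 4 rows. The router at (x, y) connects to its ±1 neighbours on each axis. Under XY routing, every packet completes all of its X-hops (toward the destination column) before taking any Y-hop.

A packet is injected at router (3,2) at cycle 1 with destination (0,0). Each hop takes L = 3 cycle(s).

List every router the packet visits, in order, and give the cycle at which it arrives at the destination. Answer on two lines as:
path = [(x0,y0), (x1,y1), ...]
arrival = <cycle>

  0. router=(3,2) cycle=1 (inject)
  1. router=(2,2) cycle=4 dir=W
  2. router=(1,2) cycle=7 dir=W
  3. router=(0,2) cycle=10 dir=W
  4. router=(0,1) cycle=13 dir=S
  5. router=(0,0) cycle=16 dir=S

path = [(3,2), (2,2), (1,2), (0,2), (0,1), (0,0)]
arrival = 16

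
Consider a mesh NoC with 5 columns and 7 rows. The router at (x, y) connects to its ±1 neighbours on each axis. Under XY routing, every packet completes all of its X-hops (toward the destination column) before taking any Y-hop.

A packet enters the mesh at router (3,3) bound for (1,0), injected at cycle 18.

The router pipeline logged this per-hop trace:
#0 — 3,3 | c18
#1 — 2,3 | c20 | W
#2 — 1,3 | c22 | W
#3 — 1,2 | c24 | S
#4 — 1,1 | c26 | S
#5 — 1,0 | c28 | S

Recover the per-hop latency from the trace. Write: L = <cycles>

Δcyc across hop 0→1: 20 − 18 = 2.
Per-hop latency L = Δcyc = 2.

L = 2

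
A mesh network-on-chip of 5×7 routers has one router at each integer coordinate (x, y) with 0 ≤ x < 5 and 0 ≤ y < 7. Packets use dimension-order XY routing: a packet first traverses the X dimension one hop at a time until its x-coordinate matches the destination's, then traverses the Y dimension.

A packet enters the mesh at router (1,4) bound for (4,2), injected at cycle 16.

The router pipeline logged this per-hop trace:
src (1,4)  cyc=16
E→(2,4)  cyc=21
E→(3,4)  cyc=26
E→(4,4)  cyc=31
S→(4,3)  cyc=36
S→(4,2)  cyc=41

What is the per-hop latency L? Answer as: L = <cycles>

Δcyc across hop 0→1: 21 − 16 = 5.
Each hop adds L, hence L = 5.

L = 5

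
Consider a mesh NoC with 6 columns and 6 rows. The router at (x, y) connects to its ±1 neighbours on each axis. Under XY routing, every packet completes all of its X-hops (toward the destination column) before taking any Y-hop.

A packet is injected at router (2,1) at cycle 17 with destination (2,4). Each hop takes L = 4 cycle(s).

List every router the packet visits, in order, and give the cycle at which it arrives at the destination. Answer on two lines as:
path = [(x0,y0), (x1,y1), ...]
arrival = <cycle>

path = [(2,1), (2,2), (2,3), (2,4)]
arrival = 29

#0 — 2,1 | c17
#1 — 2,2 | c21 | N
#2 — 2,3 | c25 | N
#3 — 2,4 | c29 | N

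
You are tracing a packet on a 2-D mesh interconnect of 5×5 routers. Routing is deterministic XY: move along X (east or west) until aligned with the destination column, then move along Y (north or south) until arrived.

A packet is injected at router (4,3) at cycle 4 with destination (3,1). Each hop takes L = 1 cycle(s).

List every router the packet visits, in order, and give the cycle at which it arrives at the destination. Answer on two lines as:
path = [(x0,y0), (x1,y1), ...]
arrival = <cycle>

path = [(4,3), (3,3), (3,2), (3,1)]
arrival = 7

t=4: at (4,3)
t=5: at (3,3) after W
t=6: at (3,2) after S
t=7: at (3,1) after S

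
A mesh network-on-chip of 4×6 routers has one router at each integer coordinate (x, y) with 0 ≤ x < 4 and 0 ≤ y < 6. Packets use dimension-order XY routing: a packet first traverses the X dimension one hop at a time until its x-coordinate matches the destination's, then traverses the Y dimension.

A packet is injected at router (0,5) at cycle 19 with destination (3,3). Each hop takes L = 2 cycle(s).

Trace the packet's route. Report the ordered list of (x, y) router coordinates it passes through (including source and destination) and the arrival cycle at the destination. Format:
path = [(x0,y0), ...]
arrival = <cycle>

src (0,5)  cyc=19
E→(1,5)  cyc=21
E→(2,5)  cyc=23
E→(3,5)  cyc=25
S→(3,4)  cyc=27
S→(3,3)  cyc=29

path = [(0,5), (1,5), (2,5), (3,5), (3,4), (3,3)]
arrival = 29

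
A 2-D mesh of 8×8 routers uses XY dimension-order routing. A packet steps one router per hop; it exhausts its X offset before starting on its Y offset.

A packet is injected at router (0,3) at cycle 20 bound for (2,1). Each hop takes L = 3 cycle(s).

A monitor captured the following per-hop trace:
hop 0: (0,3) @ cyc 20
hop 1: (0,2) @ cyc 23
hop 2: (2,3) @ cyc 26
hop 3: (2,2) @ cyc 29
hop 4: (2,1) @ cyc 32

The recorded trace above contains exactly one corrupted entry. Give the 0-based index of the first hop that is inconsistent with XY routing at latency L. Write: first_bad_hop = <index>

hop 1: step (+0,-1), +3 cyc — BAD: Y-move but x=0≠2

first_bad_hop = 1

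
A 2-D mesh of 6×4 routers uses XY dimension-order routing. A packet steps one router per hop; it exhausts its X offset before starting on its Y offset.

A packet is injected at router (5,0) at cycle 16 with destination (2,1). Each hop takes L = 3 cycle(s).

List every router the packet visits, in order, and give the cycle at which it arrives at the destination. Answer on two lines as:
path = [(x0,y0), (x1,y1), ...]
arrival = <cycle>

t=16: at (5,0)
t=19: at (4,0) after W
t=22: at (3,0) after W
t=25: at (2,0) after W
t=28: at (2,1) after N

path = [(5,0), (4,0), (3,0), (2,0), (2,1)]
arrival = 28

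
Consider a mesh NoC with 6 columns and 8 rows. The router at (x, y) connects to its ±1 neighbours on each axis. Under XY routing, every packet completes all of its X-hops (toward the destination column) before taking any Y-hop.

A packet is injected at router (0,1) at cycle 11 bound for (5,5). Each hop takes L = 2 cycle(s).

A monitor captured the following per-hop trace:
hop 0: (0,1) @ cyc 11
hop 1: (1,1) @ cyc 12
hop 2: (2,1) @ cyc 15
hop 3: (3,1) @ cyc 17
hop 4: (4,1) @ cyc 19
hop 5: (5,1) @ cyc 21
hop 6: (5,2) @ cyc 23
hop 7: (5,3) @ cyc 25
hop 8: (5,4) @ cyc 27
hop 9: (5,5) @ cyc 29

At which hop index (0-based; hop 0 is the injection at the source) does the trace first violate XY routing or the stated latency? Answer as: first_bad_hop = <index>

[1] (+1,+0) / 1c ⇒ BAD: Δcyc=1≠L

first_bad_hop = 1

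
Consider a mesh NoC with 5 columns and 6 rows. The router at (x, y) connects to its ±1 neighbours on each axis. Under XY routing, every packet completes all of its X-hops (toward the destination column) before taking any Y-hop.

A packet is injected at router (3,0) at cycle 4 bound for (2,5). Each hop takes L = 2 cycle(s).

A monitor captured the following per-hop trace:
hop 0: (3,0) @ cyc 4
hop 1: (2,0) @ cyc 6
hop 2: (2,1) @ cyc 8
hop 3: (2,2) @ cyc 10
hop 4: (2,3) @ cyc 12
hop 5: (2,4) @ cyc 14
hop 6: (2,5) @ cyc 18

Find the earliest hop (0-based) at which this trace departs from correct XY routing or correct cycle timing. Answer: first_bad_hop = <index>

  1: Δx=-1 Δy=+0 Δt=2 [ok]
  2: Δx=+0 Δy=+1 Δt=2 [ok]
  3: Δx=+0 Δy=+1 Δt=2 [ok]
  4: Δx=+0 Δy=+1 Δt=2 [ok]
  5: Δx=+0 Δy=+1 Δt=2 [ok]
  6: Δx=+0 Δy=+1 Δt=4 [BAD: Δcyc=4≠L]

first_bad_hop = 6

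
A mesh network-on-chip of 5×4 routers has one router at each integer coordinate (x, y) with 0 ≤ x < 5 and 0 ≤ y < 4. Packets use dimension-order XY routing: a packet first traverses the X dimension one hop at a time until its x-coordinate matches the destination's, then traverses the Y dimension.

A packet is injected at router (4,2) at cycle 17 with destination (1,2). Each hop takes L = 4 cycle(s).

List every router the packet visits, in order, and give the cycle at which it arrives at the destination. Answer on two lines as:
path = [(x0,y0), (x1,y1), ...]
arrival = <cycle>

path = [(4,2), (3,2), (2,2), (1,2)]
arrival = 29

[0] x=4 y=2 t=17
[1] x=3 y=2 t=21 →W
[2] x=2 y=2 t=25 →W
[3] x=1 y=2 t=29 →W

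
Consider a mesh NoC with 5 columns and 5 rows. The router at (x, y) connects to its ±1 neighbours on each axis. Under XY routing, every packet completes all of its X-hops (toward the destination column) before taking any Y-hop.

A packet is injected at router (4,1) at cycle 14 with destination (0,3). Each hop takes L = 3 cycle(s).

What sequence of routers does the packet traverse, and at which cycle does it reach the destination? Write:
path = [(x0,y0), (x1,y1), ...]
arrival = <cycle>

path = [(4,1), (3,1), (2,1), (1,1), (0,1), (0,2), (0,3)]
arrival = 32

#0 — 4,1 | c14
#1 — 3,1 | c17 | W
#2 — 2,1 | c20 | W
#3 — 1,1 | c23 | W
#4 — 0,1 | c26 | W
#5 — 0,2 | c29 | N
#6 — 0,3 | c32 | N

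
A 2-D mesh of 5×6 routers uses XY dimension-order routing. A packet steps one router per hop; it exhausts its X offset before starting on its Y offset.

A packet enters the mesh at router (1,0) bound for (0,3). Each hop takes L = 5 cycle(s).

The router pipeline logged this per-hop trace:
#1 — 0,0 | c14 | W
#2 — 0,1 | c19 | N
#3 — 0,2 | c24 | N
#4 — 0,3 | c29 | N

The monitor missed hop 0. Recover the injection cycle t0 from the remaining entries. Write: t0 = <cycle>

t0 = 9

Hop 1 reached at cycle 14; hop k is at t0 + k·L.
So t0 = 14 − 1·5 = 9.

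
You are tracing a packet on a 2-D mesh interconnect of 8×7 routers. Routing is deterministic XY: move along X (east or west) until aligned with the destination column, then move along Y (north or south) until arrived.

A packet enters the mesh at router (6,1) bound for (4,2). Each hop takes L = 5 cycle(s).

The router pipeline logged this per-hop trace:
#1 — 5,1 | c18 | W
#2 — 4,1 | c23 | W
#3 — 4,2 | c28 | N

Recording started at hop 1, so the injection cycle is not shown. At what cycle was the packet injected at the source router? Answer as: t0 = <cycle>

t0 = 13

The first recorded entry is hop 1 at cycle 18.
t0 = cyc[1] − L = 18 − 5 = 13.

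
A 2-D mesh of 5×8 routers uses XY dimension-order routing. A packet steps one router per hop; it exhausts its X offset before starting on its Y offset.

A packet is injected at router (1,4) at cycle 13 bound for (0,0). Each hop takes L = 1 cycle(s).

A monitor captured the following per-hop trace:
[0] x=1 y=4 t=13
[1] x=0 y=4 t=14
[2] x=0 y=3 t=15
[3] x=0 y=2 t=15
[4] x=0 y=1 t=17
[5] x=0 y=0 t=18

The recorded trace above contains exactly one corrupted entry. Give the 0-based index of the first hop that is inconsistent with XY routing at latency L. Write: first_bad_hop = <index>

first_bad_hop = 3

check 1→ d=(-1,0) cyc+1: ok
check 2→ d=(0,-1) cyc+1: ok
check 3→ d=(0,-1) cyc+0: BAD: Δcyc=0≠L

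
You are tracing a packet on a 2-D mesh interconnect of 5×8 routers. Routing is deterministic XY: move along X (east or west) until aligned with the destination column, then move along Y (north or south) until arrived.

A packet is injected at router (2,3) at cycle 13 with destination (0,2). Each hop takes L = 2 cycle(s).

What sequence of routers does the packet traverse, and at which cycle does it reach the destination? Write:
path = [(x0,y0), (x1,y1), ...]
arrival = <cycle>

#0 — 2,3 | c13
#1 — 1,3 | c15 | W
#2 — 0,3 | c17 | W
#3 — 0,2 | c19 | S

path = [(2,3), (1,3), (0,3), (0,2)]
arrival = 19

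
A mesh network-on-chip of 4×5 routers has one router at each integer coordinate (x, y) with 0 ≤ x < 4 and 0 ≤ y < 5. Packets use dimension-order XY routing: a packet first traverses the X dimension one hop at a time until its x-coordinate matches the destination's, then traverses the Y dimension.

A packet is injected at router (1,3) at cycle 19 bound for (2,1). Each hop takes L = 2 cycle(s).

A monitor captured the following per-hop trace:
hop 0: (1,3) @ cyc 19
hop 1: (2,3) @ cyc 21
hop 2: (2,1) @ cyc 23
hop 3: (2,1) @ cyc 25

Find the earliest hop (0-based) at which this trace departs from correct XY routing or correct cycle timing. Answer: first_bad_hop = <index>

check 1→ d=(1,0) cyc+2: ok
check 2→ d=(0,-2) cyc+2: BAD: non-unit step

first_bad_hop = 2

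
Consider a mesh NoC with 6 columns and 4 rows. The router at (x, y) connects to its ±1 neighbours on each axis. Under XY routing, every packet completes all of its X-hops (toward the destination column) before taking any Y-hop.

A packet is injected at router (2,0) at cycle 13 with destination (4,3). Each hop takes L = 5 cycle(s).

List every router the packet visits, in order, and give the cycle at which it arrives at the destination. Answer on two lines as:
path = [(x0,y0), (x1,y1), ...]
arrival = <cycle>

[0] x=2 y=0 t=13
[1] x=3 y=0 t=18 →E
[2] x=4 y=0 t=23 →E
[3] x=4 y=1 t=28 →N
[4] x=4 y=2 t=33 →N
[5] x=4 y=3 t=38 →N

path = [(2,0), (3,0), (4,0), (4,1), (4,2), (4,3)]
arrival = 38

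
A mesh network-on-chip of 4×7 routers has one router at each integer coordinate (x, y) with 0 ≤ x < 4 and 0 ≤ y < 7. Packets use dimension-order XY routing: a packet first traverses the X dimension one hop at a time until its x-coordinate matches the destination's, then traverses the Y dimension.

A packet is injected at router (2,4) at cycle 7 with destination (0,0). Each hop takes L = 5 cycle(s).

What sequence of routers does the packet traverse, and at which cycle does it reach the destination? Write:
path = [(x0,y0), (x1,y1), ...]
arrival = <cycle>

path = [(2,4), (1,4), (0,4), (0,3), (0,2), (0,1), (0,0)]
arrival = 37

  0. router=(2,4) cycle=7 (inject)
  1. router=(1,4) cycle=12 dir=W
  2. router=(0,4) cycle=17 dir=W
  3. router=(0,3) cycle=22 dir=S
  4. router=(0,2) cycle=27 dir=S
  5. router=(0,1) cycle=32 dir=S
  6. router=(0,0) cycle=37 dir=S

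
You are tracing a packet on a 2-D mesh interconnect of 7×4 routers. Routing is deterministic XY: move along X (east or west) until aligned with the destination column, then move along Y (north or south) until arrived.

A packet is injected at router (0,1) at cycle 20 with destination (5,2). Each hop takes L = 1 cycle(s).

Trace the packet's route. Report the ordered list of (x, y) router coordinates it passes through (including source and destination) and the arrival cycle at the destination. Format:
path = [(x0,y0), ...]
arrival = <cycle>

path = [(0,1), (1,1), (2,1), (3,1), (4,1), (5,1), (5,2)]
arrival = 26

hop 0: (0,1) @ cyc 20
hop 1: (1,1) @ cyc 21  [E]
hop 2: (2,1) @ cyc 22  [E]
hop 3: (3,1) @ cyc 23  [E]
hop 4: (4,1) @ cyc 24  [E]
hop 5: (5,1) @ cyc 25  [E]
hop 6: (5,2) @ cyc 26  [N]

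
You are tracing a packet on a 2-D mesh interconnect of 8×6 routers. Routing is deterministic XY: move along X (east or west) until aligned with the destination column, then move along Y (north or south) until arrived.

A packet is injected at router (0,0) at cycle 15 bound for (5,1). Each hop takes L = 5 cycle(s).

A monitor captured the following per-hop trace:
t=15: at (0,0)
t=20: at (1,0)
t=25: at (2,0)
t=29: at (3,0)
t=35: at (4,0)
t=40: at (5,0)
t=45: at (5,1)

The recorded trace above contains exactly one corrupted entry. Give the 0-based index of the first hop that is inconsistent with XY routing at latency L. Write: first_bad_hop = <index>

  1: Δx=+1 Δy=+0 Δt=5 [ok]
  2: Δx=+1 Δy=+0 Δt=5 [ok]
  3: Δx=+1 Δy=+0 Δt=4 [BAD: Δcyc=4≠L]

first_bad_hop = 3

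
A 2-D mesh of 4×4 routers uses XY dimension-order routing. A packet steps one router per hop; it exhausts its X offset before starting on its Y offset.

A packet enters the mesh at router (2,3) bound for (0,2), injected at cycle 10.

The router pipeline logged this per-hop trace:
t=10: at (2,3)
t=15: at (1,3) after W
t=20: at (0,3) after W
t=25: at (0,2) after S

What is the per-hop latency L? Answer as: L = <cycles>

cyc[1] − cyc[0] = 15 − 10 = 5.
That increment is L by definition: L = 5.

L = 5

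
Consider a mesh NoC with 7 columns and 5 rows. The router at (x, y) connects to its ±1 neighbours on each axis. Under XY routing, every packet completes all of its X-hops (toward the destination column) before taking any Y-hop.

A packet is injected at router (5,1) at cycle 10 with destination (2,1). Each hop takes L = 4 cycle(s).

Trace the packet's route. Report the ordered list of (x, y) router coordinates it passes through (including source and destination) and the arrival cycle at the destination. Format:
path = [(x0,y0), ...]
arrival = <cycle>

path = [(5,1), (4,1), (3,1), (2,1)]
arrival = 22

src (5,1)  cyc=10
W→(4,1)  cyc=14
W→(3,1)  cyc=18
W→(2,1)  cyc=22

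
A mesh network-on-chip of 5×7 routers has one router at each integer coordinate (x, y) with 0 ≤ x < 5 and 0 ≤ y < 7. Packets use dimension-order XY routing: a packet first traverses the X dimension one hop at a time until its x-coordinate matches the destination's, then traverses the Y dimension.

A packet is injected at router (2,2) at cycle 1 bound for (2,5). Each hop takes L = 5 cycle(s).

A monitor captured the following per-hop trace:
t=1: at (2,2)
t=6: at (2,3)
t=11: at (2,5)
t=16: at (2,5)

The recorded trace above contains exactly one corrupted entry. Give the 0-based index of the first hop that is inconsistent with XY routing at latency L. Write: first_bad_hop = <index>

hop 1: step (+0,+1), +5 cyc — ok
hop 2: step (+0,+2), +5 cyc — BAD: non-unit step

first_bad_hop = 2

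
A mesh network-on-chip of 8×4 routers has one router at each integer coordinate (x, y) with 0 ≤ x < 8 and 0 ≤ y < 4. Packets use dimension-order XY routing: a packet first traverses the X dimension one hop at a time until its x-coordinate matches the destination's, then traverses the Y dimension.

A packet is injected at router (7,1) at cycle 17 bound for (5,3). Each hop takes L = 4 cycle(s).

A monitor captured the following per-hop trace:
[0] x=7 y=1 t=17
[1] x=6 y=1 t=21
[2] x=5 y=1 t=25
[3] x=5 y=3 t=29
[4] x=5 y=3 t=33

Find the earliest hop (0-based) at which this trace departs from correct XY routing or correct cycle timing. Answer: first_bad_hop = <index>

[1] (-1,+0) / 4c ⇒ ok
[2] (-1,+0) / 4c ⇒ ok
[3] (+0,+2) / 4c ⇒ BAD: non-unit step

first_bad_hop = 3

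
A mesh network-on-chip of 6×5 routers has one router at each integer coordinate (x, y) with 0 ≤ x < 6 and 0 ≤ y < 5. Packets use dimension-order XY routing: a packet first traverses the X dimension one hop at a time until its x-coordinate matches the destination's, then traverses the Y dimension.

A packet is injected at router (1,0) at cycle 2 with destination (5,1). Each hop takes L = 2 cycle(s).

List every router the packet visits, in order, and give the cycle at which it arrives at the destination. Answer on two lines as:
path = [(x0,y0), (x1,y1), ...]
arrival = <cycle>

t=2: at (1,0)
t=4: at (2,0) after E
t=6: at (3,0) after E
t=8: at (4,0) after E
t=10: at (5,0) after E
t=12: at (5,1) after N

path = [(1,0), (2,0), (3,0), (4,0), (5,0), (5,1)]
arrival = 12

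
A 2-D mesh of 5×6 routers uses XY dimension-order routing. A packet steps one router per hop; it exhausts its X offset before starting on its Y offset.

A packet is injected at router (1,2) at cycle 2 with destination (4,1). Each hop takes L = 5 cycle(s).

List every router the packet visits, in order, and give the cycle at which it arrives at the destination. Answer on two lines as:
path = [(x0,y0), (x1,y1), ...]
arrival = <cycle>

t=2: at (1,2)
t=7: at (2,2) after E
t=12: at (3,2) after E
t=17: at (4,2) after E
t=22: at (4,1) after S

path = [(1,2), (2,2), (3,2), (4,2), (4,1)]
arrival = 22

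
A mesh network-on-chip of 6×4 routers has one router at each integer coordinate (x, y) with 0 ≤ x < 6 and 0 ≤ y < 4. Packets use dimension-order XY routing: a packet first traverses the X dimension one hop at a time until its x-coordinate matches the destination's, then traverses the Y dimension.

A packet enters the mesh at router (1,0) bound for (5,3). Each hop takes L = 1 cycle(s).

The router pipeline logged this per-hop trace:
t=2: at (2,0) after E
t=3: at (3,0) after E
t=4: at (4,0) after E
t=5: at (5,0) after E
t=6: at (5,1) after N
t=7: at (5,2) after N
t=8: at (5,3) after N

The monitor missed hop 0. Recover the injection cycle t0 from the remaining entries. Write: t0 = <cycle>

Hop 1 reached at cycle 2; hop k is at t0 + k·L.
Subtract one hop: t0 = 2 − 1 = 1.

t0 = 1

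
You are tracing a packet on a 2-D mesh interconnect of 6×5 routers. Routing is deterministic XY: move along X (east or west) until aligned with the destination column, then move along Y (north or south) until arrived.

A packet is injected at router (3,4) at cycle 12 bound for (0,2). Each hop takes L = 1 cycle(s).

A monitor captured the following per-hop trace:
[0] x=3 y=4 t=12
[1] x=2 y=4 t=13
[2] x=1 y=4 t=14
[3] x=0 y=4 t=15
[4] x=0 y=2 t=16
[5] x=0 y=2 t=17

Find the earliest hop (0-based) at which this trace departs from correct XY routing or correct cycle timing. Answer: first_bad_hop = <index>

first_bad_hop = 4

[1] (-1,+0) / 1c ⇒ ok
[2] (-1,+0) / 1c ⇒ ok
[3] (-1,+0) / 1c ⇒ ok
[4] (+0,-2) / 1c ⇒ BAD: non-unit step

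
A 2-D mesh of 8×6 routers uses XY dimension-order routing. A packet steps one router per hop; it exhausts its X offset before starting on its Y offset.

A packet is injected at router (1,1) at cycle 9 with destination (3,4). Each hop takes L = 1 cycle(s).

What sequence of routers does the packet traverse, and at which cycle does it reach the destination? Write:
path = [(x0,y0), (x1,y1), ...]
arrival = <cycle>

[0] x=1 y=1 t=9
[1] x=2 y=1 t=10 →E
[2] x=3 y=1 t=11 →E
[3] x=3 y=2 t=12 →N
[4] x=3 y=3 t=13 →N
[5] x=3 y=4 t=14 →N

path = [(1,1), (2,1), (3,1), (3,2), (3,3), (3,4)]
arrival = 14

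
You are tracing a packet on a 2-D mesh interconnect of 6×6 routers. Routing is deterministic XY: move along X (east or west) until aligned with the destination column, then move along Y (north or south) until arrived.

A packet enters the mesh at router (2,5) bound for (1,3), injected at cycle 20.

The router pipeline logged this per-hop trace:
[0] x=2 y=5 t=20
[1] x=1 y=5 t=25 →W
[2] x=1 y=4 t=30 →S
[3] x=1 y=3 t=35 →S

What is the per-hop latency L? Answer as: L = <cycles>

Δcyc across hop 0→1: 25 − 20 = 5.
That increment is L by definition: L = 5.

L = 5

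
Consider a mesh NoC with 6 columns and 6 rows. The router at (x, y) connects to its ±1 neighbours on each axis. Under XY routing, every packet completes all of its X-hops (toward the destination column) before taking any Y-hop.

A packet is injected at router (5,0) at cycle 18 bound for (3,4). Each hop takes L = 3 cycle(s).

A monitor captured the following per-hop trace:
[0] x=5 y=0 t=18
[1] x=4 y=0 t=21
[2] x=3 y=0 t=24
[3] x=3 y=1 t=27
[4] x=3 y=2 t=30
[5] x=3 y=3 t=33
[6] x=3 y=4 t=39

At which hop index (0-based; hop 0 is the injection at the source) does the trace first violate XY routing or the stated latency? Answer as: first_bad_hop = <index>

check 1→ d=(-1,0) cyc+3: ok
check 2→ d=(-1,0) cyc+3: ok
check 3→ d=(0,1) cyc+3: ok
check 4→ d=(0,1) cyc+3: ok
check 5→ d=(0,1) cyc+3: ok
check 6→ d=(0,1) cyc+6: BAD: Δcyc=6≠L

first_bad_hop = 6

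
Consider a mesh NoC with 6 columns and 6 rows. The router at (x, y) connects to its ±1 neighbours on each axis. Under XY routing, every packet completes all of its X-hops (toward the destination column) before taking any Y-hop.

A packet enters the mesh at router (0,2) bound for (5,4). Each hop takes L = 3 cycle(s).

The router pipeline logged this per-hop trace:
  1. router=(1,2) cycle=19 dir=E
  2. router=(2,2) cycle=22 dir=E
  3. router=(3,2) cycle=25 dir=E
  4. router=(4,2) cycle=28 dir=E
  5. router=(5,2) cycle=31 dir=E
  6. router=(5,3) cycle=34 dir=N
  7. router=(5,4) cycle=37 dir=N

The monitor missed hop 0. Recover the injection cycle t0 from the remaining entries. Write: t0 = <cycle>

The first recorded entry is hop 1 at cycle 19.
So t0 = 19 − 1·3 = 16.

t0 = 16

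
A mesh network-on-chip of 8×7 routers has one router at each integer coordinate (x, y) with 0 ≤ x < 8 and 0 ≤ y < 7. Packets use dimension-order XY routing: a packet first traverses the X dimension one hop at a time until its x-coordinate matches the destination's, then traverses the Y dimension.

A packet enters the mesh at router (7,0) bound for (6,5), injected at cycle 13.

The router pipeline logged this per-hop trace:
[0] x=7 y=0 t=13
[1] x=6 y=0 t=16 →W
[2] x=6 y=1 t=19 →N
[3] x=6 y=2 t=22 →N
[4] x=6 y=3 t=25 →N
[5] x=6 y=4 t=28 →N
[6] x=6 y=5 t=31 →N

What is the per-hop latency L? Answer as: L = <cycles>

Δcyc across hop 0→1: 16 − 13 = 3.
Per-hop latency L = Δcyc = 3.

L = 3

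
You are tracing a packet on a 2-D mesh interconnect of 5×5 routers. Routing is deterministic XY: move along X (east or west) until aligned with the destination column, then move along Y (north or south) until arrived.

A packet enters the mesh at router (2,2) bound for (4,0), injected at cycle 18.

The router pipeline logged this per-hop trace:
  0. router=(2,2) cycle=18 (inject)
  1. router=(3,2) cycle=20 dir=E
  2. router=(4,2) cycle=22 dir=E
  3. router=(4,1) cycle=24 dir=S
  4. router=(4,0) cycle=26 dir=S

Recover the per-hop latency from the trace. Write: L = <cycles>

L = 2

Between hops 0 and 1 the cycle counter advances 20 − 18 = 2.
Per-hop latency L = Δcyc = 2.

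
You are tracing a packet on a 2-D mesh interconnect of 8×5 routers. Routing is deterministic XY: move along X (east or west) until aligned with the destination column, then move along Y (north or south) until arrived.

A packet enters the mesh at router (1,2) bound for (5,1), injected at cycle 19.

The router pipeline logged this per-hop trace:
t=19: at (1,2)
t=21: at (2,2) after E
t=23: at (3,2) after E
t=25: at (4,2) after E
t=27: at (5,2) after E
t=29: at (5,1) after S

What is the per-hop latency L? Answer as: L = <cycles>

Δcyc across hop 0→1: 21 − 19 = 2.
One hop costs L cycles, so L = 2.

L = 2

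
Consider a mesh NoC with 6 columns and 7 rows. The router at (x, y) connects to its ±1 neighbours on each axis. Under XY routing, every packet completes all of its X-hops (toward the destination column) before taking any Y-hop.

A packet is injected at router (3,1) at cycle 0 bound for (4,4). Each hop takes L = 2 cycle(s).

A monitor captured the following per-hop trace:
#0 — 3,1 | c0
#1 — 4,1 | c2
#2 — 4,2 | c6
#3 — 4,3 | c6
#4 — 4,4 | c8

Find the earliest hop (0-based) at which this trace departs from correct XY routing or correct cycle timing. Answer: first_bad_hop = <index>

[1] (+1,+0) / 2c ⇒ ok
[2] (+0,+1) / 4c ⇒ BAD: Δcyc=4≠L

first_bad_hop = 2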